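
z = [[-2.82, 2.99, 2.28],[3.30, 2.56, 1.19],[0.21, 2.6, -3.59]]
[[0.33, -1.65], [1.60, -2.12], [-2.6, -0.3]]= z@[[0.32, -0.16],[-0.1, -0.49],[0.67, -0.28]]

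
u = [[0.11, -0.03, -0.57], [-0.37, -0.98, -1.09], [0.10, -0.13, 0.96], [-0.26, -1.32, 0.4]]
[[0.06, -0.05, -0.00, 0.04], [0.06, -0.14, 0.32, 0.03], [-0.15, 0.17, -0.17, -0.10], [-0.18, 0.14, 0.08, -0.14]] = u@ [[-0.11, 0.25, -0.59, -0.06], [0.12, -0.11, 0.02, 0.09], [-0.13, 0.14, -0.11, -0.09]]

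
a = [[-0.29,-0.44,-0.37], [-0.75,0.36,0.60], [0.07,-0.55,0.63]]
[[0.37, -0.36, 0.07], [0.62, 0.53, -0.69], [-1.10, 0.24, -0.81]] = a @ [[-1.22,-0.04,0.36], [0.76,0.30,0.42], [-0.94,0.65,-0.96]]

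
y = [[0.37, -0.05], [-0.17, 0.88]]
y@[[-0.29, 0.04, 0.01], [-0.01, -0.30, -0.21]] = [[-0.11, 0.03, 0.01], [0.04, -0.27, -0.19]]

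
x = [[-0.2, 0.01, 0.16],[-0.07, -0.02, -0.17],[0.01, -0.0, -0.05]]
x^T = [[-0.2, -0.07, 0.01],  [0.01, -0.02, -0.0],  [0.16, -0.17, -0.05]]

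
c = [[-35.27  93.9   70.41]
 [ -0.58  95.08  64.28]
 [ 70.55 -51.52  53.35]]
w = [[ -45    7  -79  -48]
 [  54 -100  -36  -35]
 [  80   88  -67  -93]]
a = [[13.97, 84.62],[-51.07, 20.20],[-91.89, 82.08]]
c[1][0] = -0.58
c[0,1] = 93.9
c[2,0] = 70.55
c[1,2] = 64.28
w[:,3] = [-48, -35, -93]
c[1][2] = 64.28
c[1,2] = 64.28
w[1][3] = -35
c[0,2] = 70.41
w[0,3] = -48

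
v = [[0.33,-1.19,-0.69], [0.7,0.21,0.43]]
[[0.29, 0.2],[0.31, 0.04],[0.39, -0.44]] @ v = [[0.24, -0.3, -0.11], [0.13, -0.36, -0.20], [-0.18, -0.56, -0.46]]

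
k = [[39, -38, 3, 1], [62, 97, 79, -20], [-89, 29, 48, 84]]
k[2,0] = -89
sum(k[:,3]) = 65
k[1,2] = 79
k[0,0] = 39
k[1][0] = 62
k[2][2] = 48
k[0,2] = 3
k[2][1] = 29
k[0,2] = 3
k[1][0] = 62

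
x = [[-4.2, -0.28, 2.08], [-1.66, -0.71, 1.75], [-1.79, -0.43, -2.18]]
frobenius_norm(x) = 6.04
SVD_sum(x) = [[-4.16, -0.55, 2.08],[-2.07, -0.27, 1.04],[-0.60, -0.08, 0.3]] + [[0.0, 0.00, 0.00], [0.34, 0.06, 0.71], [-1.21, -0.21, -2.48]] + [[-0.04,0.27,-0.00], [0.07,-0.50,0.01], [0.02,-0.14,0.00]]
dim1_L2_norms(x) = [4.7, 2.51, 2.85]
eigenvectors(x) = [[(0.67+0j), 0.67-0.00j, 0.14+0.00j], [0.31-0.16j, (0.31+0.16j), -0.98+0.00j], [0.36+0.55j, (0.36-0.55j), (0.11+0j)]]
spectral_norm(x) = 5.28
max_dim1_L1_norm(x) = 6.56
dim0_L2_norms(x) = [4.86, 0.88, 3.48]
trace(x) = -7.09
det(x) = -8.93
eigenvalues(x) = [(-3.21+1.76j), (-3.21-1.76j), (-0.67+0j)]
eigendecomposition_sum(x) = [[(-2.07-0.29j), (-0.19+0.19j), 1.03+2.03j], [-1.03+0.37j, (-0.04+0.13j), 0.97+0.68j], [-0.87-1.84j, -0.25-0.05j, -1.10+1.92j]] + [[-2.07+0.29j, -0.19-0.19j, (1.03-2.03j)], [-1.03-0.37j, -0.04-0.13j, (0.97-0.68j)], [(-0.87+1.84j), (-0.25+0.05j), (-1.1-1.92j)]] + [[(-0.06+0j), (0.09-0j), 0.03-0.00j],[0.39-0.00j, (-0.63+0j), -0.19+0.00j],[(-0.04+0j), (0.07-0j), 0.02-0.00j]]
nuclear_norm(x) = 8.75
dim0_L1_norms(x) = [7.65, 1.42, 6.01]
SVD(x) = [[-0.89, -0.00, -0.46], [-0.44, -0.27, 0.85], [-0.13, 0.96, 0.24]] @ diag([5.279657774123842, 2.8789725689746364, 0.5874782848967769]) @ [[0.89, 0.12, -0.44], [-0.44, -0.08, -0.90], [0.14, -0.99, 0.02]]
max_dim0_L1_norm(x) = 7.65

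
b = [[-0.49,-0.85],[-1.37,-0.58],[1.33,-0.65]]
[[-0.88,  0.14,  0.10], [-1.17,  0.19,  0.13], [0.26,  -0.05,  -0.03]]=b @ [[0.55,-0.09,-0.06], [0.72,-0.11,-0.08]]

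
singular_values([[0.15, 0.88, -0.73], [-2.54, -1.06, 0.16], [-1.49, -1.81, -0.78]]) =[3.58, 1.11, 1.01]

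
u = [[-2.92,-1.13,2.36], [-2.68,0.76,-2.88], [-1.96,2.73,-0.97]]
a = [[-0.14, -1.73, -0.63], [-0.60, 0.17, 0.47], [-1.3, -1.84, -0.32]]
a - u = [[2.78, -0.6, -2.99],[2.08, -0.59, 3.35],[0.66, -4.57, 0.65]]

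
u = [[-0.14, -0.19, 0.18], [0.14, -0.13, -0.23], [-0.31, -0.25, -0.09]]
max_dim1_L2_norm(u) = 0.41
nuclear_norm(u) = 0.94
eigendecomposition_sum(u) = [[-0.07+0.13j, -0.09-0.00j, 0.09-0.00j], [(0.1-0.02j), (0.04+0.05j), (-0.05-0.05j)], [(-0.12-0.02j), -0.02-0.08j, (0.02+0.08j)]] + [[-0.07-0.13j, -0.09+0.00j, (0.09+0j)], [0.10+0.02j, 0.04-0.05j, (-0.05+0.05j)], [-0.12+0.02j, (-0.02+0.08j), 0.02-0.08j]] + [[(-0-0j), -0.01+0.00j, -0.01-0.00j], [-0.06-0.00j, (-0.21+0j), -0.14-0.00j], [-0.06-0.00j, (-0.21+0j), -0.14-0.00j]]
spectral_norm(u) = 0.46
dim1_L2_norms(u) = [0.3, 0.3, 0.41]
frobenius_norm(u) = 0.59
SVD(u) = [[-0.53, 0.37, -0.76], [0.09, -0.87, -0.48], [-0.84, -0.32, 0.43]] @ diag([0.4612352866790718, 0.3291581286623372, 0.15204254883940446]) @ [[0.75,0.65,-0.09], [-0.22,0.38,0.9], [-0.62,0.66,-0.43]]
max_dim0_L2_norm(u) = 0.37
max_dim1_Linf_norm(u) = 0.31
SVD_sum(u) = [[-0.18, -0.16, 0.02], [0.03, 0.03, -0.00], [-0.29, -0.25, 0.03]] + [[-0.03, 0.05, 0.11], [0.06, -0.11, -0.26], [0.02, -0.04, -0.10]] + [[0.07, -0.08, 0.05], [0.05, -0.05, 0.03], [-0.04, 0.04, -0.03]]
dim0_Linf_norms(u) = [0.31, 0.25, 0.23]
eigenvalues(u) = [(-0+0.26j), (-0-0.26j), (-0.35+0j)]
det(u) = -0.02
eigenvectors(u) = [[(-0.66+0j), -0.66-0.00j, 0.03+0.00j], [(0.31+0.37j), 0.31-0.37j, (0.71+0j)], [(-0.17-0.55j), (-0.17+0.55j), 0.71+0.00j]]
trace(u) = -0.36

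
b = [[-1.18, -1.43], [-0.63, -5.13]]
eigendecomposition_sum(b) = [[-0.92, 0.31], [0.14, -0.05]] + [[-0.26, -1.74], [-0.77, -5.08]]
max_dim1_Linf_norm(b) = 5.13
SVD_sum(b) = [[-0.28, -1.59], [-0.91, -5.08]] + [[-0.9, 0.16], [0.28, -0.05]]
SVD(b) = [[0.3, 0.95], [0.95, -0.30]] @ diag([5.407703584307635, 0.9528074014544365]) @ [[-0.18,-0.98], [-0.98,0.18]]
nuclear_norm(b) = 6.36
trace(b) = -6.31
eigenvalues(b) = [-0.96, -5.35]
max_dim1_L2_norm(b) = 5.17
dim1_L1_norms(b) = [2.61, 5.76]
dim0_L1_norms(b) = [1.81, 6.56]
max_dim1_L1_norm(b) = 5.76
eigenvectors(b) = [[0.99, 0.32], [-0.15, 0.95]]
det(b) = 5.15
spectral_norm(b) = 5.41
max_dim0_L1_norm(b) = 6.56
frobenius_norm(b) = 5.49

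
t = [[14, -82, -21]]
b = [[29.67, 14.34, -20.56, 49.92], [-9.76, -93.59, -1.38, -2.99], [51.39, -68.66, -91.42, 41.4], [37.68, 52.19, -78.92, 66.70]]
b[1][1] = -93.59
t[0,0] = 14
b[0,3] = 49.92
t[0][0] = 14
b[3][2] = -78.92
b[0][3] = 49.92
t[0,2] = -21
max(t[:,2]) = -21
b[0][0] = 29.67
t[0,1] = -82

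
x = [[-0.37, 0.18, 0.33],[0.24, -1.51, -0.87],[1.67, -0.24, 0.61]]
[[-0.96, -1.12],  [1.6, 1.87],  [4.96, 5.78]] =x @ [[2.62,3.06], [-0.97,-1.13], [0.57,0.66]]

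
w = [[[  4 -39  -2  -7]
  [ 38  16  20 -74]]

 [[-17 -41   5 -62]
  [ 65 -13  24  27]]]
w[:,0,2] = [-2, 5]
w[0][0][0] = 4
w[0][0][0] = 4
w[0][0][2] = -2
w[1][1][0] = 65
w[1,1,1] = -13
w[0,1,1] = 16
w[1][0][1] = -41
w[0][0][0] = 4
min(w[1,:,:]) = -62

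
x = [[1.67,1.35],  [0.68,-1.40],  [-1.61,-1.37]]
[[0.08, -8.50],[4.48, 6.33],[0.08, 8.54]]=x @ [[1.89, -1.03], [-2.28, -5.02]]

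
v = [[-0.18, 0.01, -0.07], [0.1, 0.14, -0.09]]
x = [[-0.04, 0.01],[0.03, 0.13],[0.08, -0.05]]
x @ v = [[0.01, 0.0, 0.0], [0.01, 0.02, -0.01], [-0.02, -0.01, -0.0]]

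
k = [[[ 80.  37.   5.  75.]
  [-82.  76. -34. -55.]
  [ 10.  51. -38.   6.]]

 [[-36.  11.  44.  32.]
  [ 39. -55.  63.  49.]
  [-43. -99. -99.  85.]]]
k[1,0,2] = 44.0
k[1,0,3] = 32.0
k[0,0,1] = 37.0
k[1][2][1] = -99.0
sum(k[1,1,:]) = 96.0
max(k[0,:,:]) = 80.0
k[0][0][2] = 5.0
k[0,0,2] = 5.0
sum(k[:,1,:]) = 1.0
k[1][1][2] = 63.0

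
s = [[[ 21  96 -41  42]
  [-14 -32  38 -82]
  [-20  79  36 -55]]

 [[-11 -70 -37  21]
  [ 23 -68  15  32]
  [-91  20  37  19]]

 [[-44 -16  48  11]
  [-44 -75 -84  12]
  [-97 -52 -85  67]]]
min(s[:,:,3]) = -82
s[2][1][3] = 12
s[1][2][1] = 20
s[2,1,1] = -75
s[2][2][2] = -85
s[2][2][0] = -97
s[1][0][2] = -37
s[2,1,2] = -84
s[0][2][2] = 36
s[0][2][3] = -55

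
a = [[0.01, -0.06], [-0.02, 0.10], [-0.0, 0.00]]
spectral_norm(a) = 0.12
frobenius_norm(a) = 0.12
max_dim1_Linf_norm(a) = 0.1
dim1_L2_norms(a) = [0.06, 0.1, 0.0]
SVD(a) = [[-0.51, 0.86], [0.86, 0.51], [0.0, 0.0]] @ diag([0.11873147244755962, 0.0016844733403633522]) @ [[-0.19,0.98], [-0.98,-0.19]]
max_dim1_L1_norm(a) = 0.12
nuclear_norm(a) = 0.12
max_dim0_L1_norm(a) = 0.16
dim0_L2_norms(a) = [0.02, 0.12]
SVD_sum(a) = [[0.01,-0.06], [-0.02,0.1], [0.00,0.0]] + [[-0.00,-0.00], [-0.00,-0.0], [0.00,0.00]]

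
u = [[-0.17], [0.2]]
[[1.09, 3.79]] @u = [[0.57]]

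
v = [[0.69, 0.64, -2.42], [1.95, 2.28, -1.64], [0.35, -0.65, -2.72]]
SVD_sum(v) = [[1.05, 0.88, -2.15],[1.22, 1.02, -2.51],[0.91, 0.76, -1.87]] + [[-0.18,-0.35,-0.23], [0.66,1.30,0.85], [-0.68,-1.34,-0.88]] + [[-0.18, 0.12, -0.04], [0.07, -0.04, 0.02], [0.11, -0.07, 0.03]]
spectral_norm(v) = 4.50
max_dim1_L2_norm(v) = 3.42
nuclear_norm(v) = 7.23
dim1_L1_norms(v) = [3.75, 5.87, 3.72]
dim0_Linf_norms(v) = [1.95, 2.28, 2.72]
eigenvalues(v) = [3.12, -0.39, -2.48]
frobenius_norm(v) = 5.14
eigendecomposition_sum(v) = [[0.61, 0.84, -0.49], [1.72, 2.39, -1.38], [-0.15, -0.22, 0.12]] + [[-0.39, 0.16, 0.29], [0.21, -0.09, -0.16], [-0.12, 0.05, 0.09]] + [[0.47, -0.37, -2.22],  [0.02, -0.02, -0.10],  [0.62, -0.48, -2.93]]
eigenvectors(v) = [[-0.33, -0.85, 0.6], [-0.94, 0.46, 0.03], [0.08, -0.26, 0.8]]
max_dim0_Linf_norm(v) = 2.72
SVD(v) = [[-0.57, 0.19, -0.8], [-0.66, -0.68, 0.31], [-0.49, 0.7, 0.51]] @ diag([4.496928093613941, 2.465744538633907, 0.27155402973025244]) @ [[-0.41, -0.34, 0.84],[-0.39, -0.77, -0.5],[0.82, -0.54, 0.18]]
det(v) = 3.01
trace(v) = 0.25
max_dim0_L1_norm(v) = 6.78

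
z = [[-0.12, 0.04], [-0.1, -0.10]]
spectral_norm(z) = 0.16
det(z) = 0.02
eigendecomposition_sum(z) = [[(-0.06+0.02j), 0.02+0.04j], [(-0.05-0.09j), (-0.05+0.04j)]] + [[(-0.06-0.02j), (0.02-0.04j)],[-0.05+0.09j, -0.05-0.04j]]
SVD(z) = [[-0.62, -0.79], [-0.79, 0.62]] @ diag([0.16200682470573677, 0.09876127150236919]) @ [[0.94, 0.33], [0.33, -0.94]]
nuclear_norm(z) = 0.26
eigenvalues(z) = [(-0.11+0.06j), (-0.11-0.06j)]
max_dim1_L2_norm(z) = 0.14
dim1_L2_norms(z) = [0.13, 0.14]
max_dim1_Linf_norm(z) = 0.12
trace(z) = -0.22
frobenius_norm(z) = 0.19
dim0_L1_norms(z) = [0.22, 0.14]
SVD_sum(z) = [[-0.09,  -0.03], [-0.12,  -0.04]] + [[-0.03,0.07], [0.02,-0.06]]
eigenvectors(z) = [[-0.08+0.53j,-0.08-0.53j], [-0.85+0.00j,-0.85-0.00j]]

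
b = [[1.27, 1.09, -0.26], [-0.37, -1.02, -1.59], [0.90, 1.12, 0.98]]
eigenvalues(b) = [(0.71+1.06j), (0.71-1.06j), (-0.19+0j)]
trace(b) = 1.23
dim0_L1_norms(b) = [2.54, 3.23, 2.83]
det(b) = -0.30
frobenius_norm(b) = 3.10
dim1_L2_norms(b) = [1.69, 1.92, 1.74]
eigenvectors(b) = [[(-0.61+0j),  -0.61-0.00j,  (-0.61+0j)], [(0.21-0.5j),  (0.21+0.5j),  (0.75+0j)], [-0.42+0.40j,  -0.42-0.40j,  -0.25+0.00j]]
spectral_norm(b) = 2.75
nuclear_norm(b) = 4.25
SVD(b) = [[-0.44, -0.82, -0.36], [0.63, -0.57, 0.52], [-0.63, 0.00, 0.77]] @ diag([2.747124687761349, 1.430435580836464, 0.0772010295860981]) @ [[-0.50,-0.67,-0.55], [-0.58,-0.22,0.79], [0.65,-0.71,0.28]]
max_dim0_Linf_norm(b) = 1.59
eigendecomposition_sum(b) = [[(0.67-0j),0.47+0.31j,(-0.22+0.92j)],[-0.23+0.55j,(-0.42+0.28j),-0.68-0.51j],[(0.47-0.44j),0.53-0.09j,(0.45+0.79j)]] + [[(0.67+0j), 0.47-0.31j, -0.22-0.92j],  [-0.23-0.55j, -0.42-0.28j, (-0.68+0.51j)],  [0.47+0.44j, 0.53+0.09j, 0.45-0.79j]] + [[-0.08-0.00j, 0.15-0.00j, (0.19-0j)], [0.10+0.00j, (-0.19+0j), -0.23+0.00j], [(-0.03-0j), (0.06-0j), 0.08-0.00j]]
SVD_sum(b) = [[0.61, 0.82, 0.67], [-0.87, -1.17, -0.96], [0.87, 1.16, 0.96]] + [[0.68, 0.25, -0.92],[0.47, 0.18, -0.64],[-0.00, -0.0, 0.01]] + [[-0.02, 0.02, -0.01], [0.03, -0.03, 0.01], [0.04, -0.04, 0.02]]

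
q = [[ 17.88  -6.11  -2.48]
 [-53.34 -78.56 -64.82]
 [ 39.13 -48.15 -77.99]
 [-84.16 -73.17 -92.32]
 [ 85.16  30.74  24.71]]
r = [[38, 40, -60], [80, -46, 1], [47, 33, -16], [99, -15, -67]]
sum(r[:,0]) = 264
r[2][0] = 47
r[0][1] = 40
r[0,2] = -60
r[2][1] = 33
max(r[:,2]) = 1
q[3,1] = -73.17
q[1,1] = -78.56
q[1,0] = -53.34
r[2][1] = 33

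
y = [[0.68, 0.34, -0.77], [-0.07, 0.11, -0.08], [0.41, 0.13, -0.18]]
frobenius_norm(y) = 1.19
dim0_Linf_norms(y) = [0.68, 0.34, 0.77]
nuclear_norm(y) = 1.46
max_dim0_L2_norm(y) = 0.8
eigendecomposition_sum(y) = [[0.34+0.07j,0.17-0.10j,-0.38+0.26j],[(-0.02+0.09j),0.02+0.05j,(-0.06-0.11j)],[0.21-0.11j,0.05-0.12j,(-0.1+0.3j)]] + [[(0.34-0.07j), 0.17+0.10j, (-0.38-0.26j)], [(-0.02-0.09j), 0.02-0.05j, -0.06+0.11j], [0.21+0.11j, 0.05+0.12j, -0.10-0.30j]] + [[0.00-0.00j, (-0+0j), -0.00-0.00j], [-0.02+0.00j, 0.07-0.00j, 0.04+0.00j], [(-0.01+0j), 0.03-0.00j, (0.02+0j)]]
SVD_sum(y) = [[0.72, 0.34, -0.73],  [0.03, 0.01, -0.03],  [0.29, 0.14, -0.29]] + [[-0.04, 0.02, -0.03], [-0.1, 0.04, -0.08], [0.12, -0.05, 0.09]] + [[-0.00,-0.02,-0.01], [0.0,0.06,0.03], [0.0,0.04,0.02]]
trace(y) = 0.61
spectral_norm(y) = 1.17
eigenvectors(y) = [[-0.81+0.00j, -0.81-0.00j, -0.06+0.00j],[0.01-0.22j, 0.01+0.22j, (0.93+0j)],[(-0.43+0.34j), -0.43-0.34j, (0.36+0j)]]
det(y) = 0.02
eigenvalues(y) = [(0.26+0.41j), (0.26-0.41j), (0.08+0j)]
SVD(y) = [[-0.93, -0.27, -0.26], [-0.04, -0.62, 0.78], [-0.37, 0.73, 0.57]] @ diag([1.1659543411471875, 0.21424340496506877, 0.07968837925946774]) @ [[-0.67, -0.32, 0.67],[0.74, -0.31, 0.6],[0.02, 0.9, 0.44]]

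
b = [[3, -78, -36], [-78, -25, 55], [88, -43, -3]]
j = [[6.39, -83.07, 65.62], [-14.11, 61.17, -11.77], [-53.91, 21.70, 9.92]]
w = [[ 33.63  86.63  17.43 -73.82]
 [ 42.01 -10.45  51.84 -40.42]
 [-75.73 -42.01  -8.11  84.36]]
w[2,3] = 84.36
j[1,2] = -11.77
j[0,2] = 65.62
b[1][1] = -25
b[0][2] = -36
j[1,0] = -14.11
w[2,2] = -8.11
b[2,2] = -3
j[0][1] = -83.07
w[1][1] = -10.45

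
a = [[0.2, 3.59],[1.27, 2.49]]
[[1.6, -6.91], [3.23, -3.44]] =a@[[1.88,  1.19], [0.34,  -1.99]]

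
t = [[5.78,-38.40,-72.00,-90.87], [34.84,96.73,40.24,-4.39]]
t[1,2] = 40.24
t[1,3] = -4.39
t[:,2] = [-72.0, 40.24]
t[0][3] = -90.87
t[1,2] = 40.24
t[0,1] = -38.4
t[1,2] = 40.24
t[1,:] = [34.84, 96.73, 40.24, -4.39]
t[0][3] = -90.87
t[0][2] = -72.0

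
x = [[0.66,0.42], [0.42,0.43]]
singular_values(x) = [0.98, 0.11]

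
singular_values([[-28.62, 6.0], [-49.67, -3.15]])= [57.33, 6.77]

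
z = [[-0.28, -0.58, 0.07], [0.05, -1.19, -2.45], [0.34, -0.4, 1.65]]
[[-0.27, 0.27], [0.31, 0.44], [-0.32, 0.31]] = z@ [[0.44, 0.05], [0.23, -0.49], [-0.23, 0.06]]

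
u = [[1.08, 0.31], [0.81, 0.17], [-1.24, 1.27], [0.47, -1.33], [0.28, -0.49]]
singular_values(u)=[2.36, 1.36]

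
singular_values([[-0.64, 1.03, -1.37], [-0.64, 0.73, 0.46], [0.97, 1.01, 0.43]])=[1.86, 1.5, 0.97]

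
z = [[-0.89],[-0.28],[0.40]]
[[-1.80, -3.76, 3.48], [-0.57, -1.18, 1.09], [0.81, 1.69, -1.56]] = z @ [[2.02, 4.22, -3.91]]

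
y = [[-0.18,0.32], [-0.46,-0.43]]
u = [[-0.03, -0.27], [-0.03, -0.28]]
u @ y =[[0.13, 0.11], [0.13, 0.11]]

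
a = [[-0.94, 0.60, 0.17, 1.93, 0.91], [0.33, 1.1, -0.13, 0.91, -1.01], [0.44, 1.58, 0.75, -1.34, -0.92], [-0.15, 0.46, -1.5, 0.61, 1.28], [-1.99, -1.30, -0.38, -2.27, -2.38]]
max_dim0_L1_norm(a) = 7.06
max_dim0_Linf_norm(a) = 2.38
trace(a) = -0.86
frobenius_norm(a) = 6.00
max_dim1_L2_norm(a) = 4.08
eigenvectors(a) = [[(-0.31+0j), (-0.4-0.27j), -0.40+0.27j, -0.10+0.18j, (-0.1-0.18j)], [-0.33+0.00j, (0.23+0.27j), (0.23-0.27j), 0.17+0.47j, (0.17-0.47j)], [(0.29+0j), 0.24-0.17j, 0.24+0.17j, (0.62+0j), 0.62-0.00j], [0.54+0.00j, (-0.12-0.3j), (-0.12+0.3j), -0.39+0.21j, -0.39-0.21j], [(-0.64+0j), 0.67+0.00j, 0.67-0.00j, (0.03-0.35j), (0.03+0.35j)]]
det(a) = -40.83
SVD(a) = [[0.39, -0.23, -0.69, -0.21, 0.53], [0.08, 0.36, -0.63, 0.16, -0.66], [-0.22, 0.76, -0.07, 0.30, 0.53], [0.30, -0.31, 0.04, 0.9, 0.05], [-0.84, -0.38, -0.35, 0.16, 0.06]] @ diag([4.620938033380491, 2.72624339241759, 1.912611340386907, 1.5293683281778194, 1.1080970329113944]) @ [[0.26, 0.26, -0.05, 0.69, 0.62], [0.54, 0.66, 0.4, -0.17, -0.28], [0.58, -0.38, -0.00, -0.52, 0.5], [-0.04, 0.48, -0.81, -0.31, 0.1], [-0.56, 0.33, 0.42, -0.35, 0.53]]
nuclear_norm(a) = 11.90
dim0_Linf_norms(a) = [1.99, 1.58, 1.5, 2.27, 2.38]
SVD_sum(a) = [[0.47, 0.47, -0.09, 1.26, 1.11], [0.1, 0.10, -0.02, 0.27, 0.24], [-0.26, -0.26, 0.05, -0.70, -0.62], [0.35, 0.36, -0.07, 0.95, 0.85], [-1.00, -1.01, 0.2, -2.69, -2.39]] + [[-0.34, -0.41, -0.25, 0.11, 0.18], [0.53, 0.66, 0.4, -0.17, -0.28], [1.12, 1.38, 0.83, -0.35, -0.59], [-0.45, -0.56, -0.34, 0.14, 0.24], [-0.55, -0.68, -0.41, 0.17, 0.29]] + [[-0.76, 0.5, 0.00, 0.68, -0.66], [-0.7, 0.46, 0.0, 0.62, -0.61], [-0.07, 0.05, 0.0, 0.06, -0.06], [0.04, -0.03, -0.0, -0.04, 0.03], [-0.39, 0.26, 0.00, 0.35, -0.34]] + [[0.01, -0.16, 0.26, 0.10, -0.03],[-0.01, 0.12, -0.2, -0.08, 0.02],[-0.02, 0.23, -0.38, -0.15, 0.05],[-0.06, 0.67, -1.12, -0.43, 0.13],[-0.01, 0.12, -0.2, -0.08, 0.02]] + [[-0.33, 0.19, 0.25, -0.21, 0.31],  [0.41, -0.24, -0.31, 0.26, -0.39],  [-0.32, 0.19, 0.25, -0.21, 0.31],  [-0.03, 0.02, 0.02, -0.02, 0.03],  [-0.04, 0.02, 0.03, -0.02, 0.04]]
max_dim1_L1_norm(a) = 8.32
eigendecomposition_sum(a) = [[-0.55-0.00j, -0.14+0.00j, 0.15-0.00j, (0.29-0j), -0.28+0.00j],[(-0.58-0j), -0.14+0.00j, 0.16-0.00j, 0.31-0.00j, (-0.3+0j)],[(0.52+0j), (0.13-0j), (-0.14+0j), (-0.28+0j), (0.27-0j)],[0.95+0.00j, 0.24-0.00j, -0.26+0.00j, -0.51+0.00j, (0.49-0j)],[-1.14-0.00j, -0.28+0.00j, (0.31-0j), (0.6-0j), (-0.59+0j)]] + [[(-0.18+0.74j), 0.22-0.24j, (0.23+0.42j), (0.54+0.41j), 0.53+0.31j], [(0.27-0.49j), (-0.2+0.13j), -0.08-0.34j, -0.30-0.40j, (-0.32-0.32j)], [-0.39-0.26j, 0.09+0.18j, (-0.29+0.04j), -0.35+0.23j, -0.29+0.24j], [(-0.37+0.34j), (0.21-0.05j), -0.03+0.32j, (0.15+0.43j), (0.18+0.37j)], [-0.38-0.98j, (-0.06+0.45j), (-0.59-0.31j), -0.94-0.05j, -0.84+0.06j]] + [[(-0.18-0.74j), 0.22+0.24j, 0.23-0.42j, (0.54-0.41j), (0.53-0.31j)], [(0.27+0.49j), (-0.2-0.13j), -0.08+0.34j, -0.30+0.40j, -0.32+0.32j], [(-0.39+0.26j), 0.09-0.18j, (-0.29-0.04j), (-0.35-0.23j), -0.29-0.24j], [(-0.37-0.34j), 0.21+0.05j, -0.03-0.32j, (0.15-0.43j), 0.18-0.37j], [(-0.38+0.98j), -0.06-0.45j, (-0.59+0.31j), -0.94+0.05j, (-0.84-0.06j)]] + [[-0.02+0.12j, (0.15+0.31j), -0.22+0.16j, 0.28+0.08j, 0.06-0.08j], [(0.19+0.23j), 0.82+0.24j, (-0.07+0.65j), 0.60-0.37j, -0.04-0.25j], [(0.35-0.13j), (0.63-0.87j), 0.74+0.36j, (-0.18-0.87j), -0.31-0.06j], [(-0.18+0.2j), -0.10+0.76j, -0.59+0.03j, 0.41+0.48j, (0.21-0.07j)], [-0.05-0.20j, -0.45-0.40j, 0.24-0.39j, (-0.5+0.05j), -0.05+0.17j]] + [[(-0.02-0.12j), (0.15-0.31j), (-0.22-0.16j), 0.28-0.08j, (0.06+0.08j)], [0.19-0.23j, 0.82-0.24j, (-0.07-0.65j), (0.6+0.37j), (-0.04+0.25j)], [(0.35+0.13j), (0.63+0.87j), (0.74-0.36j), (-0.18+0.87j), -0.31+0.06j], [-0.18-0.20j, -0.10-0.76j, -0.59-0.03j, (0.41-0.48j), (0.21+0.07j)], [-0.05+0.20j, -0.45+0.40j, 0.24+0.39j, (-0.5-0.05j), -0.05-0.17j]]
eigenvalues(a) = [(-1.93+0j), (-1.37+1.41j), (-1.37-1.41j), (1.9+1.37j), (1.9-1.37j)]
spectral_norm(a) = 4.62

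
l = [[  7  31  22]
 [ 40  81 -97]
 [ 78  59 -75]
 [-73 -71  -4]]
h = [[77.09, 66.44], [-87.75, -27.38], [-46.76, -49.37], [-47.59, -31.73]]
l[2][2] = -75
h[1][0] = -87.75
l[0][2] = 22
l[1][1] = 81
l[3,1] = -71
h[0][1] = 66.44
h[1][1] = -27.38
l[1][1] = 81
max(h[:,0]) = 77.09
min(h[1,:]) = -87.75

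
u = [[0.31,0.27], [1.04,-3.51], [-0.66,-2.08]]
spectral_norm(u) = 4.13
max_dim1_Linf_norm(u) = 3.51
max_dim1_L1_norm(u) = 4.55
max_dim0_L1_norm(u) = 5.86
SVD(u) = [[0.05, 0.3],  [-0.88, 0.47],  [-0.48, -0.83]] @ diag([4.126932859007543, 1.1406687412407772]) @ [[-0.14, 0.99], [0.99, 0.14]]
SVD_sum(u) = [[-0.03, 0.22], [0.51, -3.59], [0.28, -1.95]] + [[0.34, 0.05], [0.53, 0.08], [-0.94, -0.13]]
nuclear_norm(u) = 5.27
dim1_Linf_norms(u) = [0.31, 3.51, 2.08]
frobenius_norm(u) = 4.28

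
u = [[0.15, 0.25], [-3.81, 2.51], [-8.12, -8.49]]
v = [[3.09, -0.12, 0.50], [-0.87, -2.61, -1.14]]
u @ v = [[0.25, -0.67, -0.21], [-13.96, -6.09, -4.77], [-17.7, 23.13, 5.62]]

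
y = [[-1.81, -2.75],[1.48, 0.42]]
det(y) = 3.31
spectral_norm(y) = 3.51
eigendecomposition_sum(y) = [[-0.90+0.61j,-1.38-0.57j], [(0.74+0.31j),0.21+1.07j]] + [[-0.90-0.61j, (-1.38+0.57j)],[0.74-0.31j, 0.21-1.07j]]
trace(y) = -1.39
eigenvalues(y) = [(-0.7+1.68j), (-0.7-1.68j)]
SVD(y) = [[-0.93,0.36], [0.36,0.93]] @ diag([3.5094043642692285, 0.9431230079094084]) @ [[0.63, 0.77], [0.77, -0.63]]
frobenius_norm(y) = 3.63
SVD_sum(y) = [[-2.07, -2.54], [0.8, 0.98]] + [[0.26, -0.21], [0.68, -0.56]]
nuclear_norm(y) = 4.45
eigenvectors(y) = [[0.81+0.00j, 0.81-0.00j], [(-0.33-0.49j), (-0.33+0.49j)]]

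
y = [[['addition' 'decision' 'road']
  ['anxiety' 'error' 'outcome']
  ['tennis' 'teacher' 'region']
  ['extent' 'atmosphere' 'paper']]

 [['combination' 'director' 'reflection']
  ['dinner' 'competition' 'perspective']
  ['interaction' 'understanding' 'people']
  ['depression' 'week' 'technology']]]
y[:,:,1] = [['decision', 'error', 'teacher', 'atmosphere'], ['director', 'competition', 'understanding', 'week']]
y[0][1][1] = 'error'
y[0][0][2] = 'road'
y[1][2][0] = 'interaction'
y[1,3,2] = 'technology'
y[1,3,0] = 'depression'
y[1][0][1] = 'director'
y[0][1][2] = 'outcome'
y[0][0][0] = 'addition'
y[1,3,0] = 'depression'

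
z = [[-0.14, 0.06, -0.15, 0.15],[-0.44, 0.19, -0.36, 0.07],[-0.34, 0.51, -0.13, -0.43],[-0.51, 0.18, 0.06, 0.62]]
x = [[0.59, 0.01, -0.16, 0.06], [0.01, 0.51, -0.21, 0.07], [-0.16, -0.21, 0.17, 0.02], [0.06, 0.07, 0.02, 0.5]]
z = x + [[-0.73, 0.05, 0.01, 0.09], [-0.45, -0.32, -0.15, 0.0], [-0.18, 0.72, -0.30, -0.45], [-0.57, 0.11, 0.04, 0.12]]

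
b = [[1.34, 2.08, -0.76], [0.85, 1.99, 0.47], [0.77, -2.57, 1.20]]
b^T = [[1.34, 0.85, 0.77], [2.08, 1.99, -2.57], [-0.76, 0.47, 1.20]]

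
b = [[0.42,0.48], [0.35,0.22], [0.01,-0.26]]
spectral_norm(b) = 0.77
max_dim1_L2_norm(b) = 0.64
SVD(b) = [[-0.82,0.07],[-0.51,-0.51],[0.24,-0.86]] @ diag([0.7744131232594605, 0.2137388933337295]) @ [[-0.68,  -0.74],  [-0.74,  0.68]]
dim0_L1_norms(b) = [0.78, 0.96]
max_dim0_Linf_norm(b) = 0.48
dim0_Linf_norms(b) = [0.42, 0.48]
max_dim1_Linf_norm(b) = 0.48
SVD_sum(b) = [[0.43, 0.47], [0.27, 0.29], [-0.12, -0.14]] + [[-0.01,  0.01], [0.08,  -0.07], [0.13,  -0.12]]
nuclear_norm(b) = 0.99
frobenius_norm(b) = 0.80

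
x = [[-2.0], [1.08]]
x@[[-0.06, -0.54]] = [[0.12, 1.08], [-0.06, -0.58]]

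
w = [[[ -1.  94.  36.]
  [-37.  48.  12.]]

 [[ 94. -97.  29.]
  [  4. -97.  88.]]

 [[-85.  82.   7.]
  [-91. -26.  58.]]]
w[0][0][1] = 94.0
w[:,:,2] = [[36.0, 12.0], [29.0, 88.0], [7.0, 58.0]]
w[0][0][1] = 94.0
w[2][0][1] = 82.0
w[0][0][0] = -1.0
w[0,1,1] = 48.0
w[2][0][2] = 7.0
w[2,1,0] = -91.0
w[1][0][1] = -97.0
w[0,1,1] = 48.0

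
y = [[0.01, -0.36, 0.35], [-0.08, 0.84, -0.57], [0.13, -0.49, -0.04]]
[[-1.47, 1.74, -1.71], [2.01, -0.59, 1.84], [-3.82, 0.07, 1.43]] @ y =[[-0.38, 2.83, -1.44], [0.31, -2.12, 0.97], [0.14, 0.73, -1.43]]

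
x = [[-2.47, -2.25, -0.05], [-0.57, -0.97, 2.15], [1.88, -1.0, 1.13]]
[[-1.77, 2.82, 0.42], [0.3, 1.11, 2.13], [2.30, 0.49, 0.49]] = x @ [[0.93, -0.26, -0.27], [-0.24, -0.97, 0.09], [0.28, 0.01, 0.96]]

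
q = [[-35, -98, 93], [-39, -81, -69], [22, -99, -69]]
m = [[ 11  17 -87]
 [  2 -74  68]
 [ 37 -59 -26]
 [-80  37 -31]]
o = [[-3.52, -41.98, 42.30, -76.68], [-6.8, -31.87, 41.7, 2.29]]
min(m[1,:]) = -74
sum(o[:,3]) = -74.39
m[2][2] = -26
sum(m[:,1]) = -79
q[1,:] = [-39, -81, -69]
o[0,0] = -3.52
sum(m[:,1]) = -79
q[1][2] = -69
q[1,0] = -39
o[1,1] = -31.87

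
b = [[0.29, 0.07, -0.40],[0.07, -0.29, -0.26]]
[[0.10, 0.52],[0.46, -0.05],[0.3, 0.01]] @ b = [[0.07, -0.14, -0.18], [0.13, 0.05, -0.17], [0.09, 0.02, -0.12]]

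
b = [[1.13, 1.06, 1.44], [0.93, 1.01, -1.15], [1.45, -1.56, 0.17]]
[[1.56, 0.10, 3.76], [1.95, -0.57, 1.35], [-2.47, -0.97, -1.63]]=b @ [[0.08, -0.48, 0.63],[1.64, 0.21, 1.72],[-0.19, 0.29, 0.85]]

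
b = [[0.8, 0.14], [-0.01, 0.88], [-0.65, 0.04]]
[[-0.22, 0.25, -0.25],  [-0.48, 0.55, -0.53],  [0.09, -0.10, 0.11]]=b@[[-0.18, 0.20, -0.20],[-0.55, 0.63, -0.61]]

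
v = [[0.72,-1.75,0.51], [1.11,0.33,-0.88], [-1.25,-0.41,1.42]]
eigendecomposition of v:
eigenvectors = [[(0.7+0j), (0.7-0j), (0.57+0j)], [(-0.08-0.43j), (-0.08+0.43j), 0.36+0.00j], [0.23+0.52j, (0.23-0.52j), 0.74+0.00j]]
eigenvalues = [(1.1+1.47j), (1.1-1.47j), (0.26+0j)]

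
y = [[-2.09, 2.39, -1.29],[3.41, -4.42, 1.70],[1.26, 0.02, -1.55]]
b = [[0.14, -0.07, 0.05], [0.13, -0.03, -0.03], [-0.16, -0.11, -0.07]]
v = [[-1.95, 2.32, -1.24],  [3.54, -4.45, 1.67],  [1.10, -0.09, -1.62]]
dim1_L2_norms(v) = [3.27, 5.93, 1.96]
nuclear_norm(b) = 0.45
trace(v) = -8.02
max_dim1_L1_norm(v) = 9.66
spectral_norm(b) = 0.26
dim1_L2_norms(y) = [3.43, 5.84, 2.0]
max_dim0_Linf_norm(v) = 4.45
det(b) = -0.00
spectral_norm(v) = 6.77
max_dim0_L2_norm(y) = 5.02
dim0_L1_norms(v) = [6.59, 6.86, 4.53]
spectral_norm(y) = 6.76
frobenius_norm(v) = 7.05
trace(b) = 0.04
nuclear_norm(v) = 8.91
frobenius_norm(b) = 0.30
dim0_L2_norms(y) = [4.19, 5.02, 2.64]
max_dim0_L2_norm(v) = 5.02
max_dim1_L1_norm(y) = 9.53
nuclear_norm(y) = 9.03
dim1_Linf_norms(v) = [2.32, 4.45, 1.62]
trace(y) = -8.06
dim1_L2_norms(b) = [0.16, 0.14, 0.21]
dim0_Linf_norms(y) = [3.41, 4.42, 1.7]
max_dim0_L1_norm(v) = 6.86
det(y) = -3.77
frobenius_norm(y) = 7.06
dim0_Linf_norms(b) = [0.16, 0.11, 0.07]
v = b + y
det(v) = -2.46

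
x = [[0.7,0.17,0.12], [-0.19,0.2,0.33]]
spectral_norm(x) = 0.74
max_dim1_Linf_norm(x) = 0.7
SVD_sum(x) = [[0.71, 0.13, 0.06], [-0.12, -0.02, -0.01]] + [[-0.01,0.04,0.06], [-0.07,0.22,0.34]]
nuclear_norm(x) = 1.16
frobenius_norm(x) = 0.85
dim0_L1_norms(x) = [0.89, 0.37, 0.45]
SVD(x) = [[-0.99, 0.16], [0.16, 0.99]] @ diag([0.7369881836729991, 0.41850736806700745]) @ [[-0.98, -0.18, -0.09], [-0.17, 0.54, 0.82]]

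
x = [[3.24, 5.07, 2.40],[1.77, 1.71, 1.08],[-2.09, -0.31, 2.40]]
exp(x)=[[17.49,59.21,75.65], [7.96,27.98,34.88], [-39.03,-69.68,-56.03]]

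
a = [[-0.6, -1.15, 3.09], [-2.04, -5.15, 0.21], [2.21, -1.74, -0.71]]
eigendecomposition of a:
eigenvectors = [[-0.74, 0.37, -0.04], [0.18, -0.67, 0.92], [-0.64, -0.64, 0.39]]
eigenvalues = [2.35, -3.83, -4.98]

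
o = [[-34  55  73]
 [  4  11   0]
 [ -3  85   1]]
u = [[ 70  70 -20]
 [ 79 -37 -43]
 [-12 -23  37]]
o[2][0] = -3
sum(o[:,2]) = 74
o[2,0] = -3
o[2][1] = 85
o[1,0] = 4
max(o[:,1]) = 85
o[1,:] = [4, 11, 0]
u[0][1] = 70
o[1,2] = 0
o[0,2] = 73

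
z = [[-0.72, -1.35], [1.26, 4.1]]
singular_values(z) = [4.55, 0.28]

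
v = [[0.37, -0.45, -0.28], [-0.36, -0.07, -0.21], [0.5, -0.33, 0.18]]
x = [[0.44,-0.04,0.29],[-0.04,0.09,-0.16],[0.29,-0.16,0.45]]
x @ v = [[0.32, -0.29, -0.06], [-0.13, 0.06, -0.04], [0.39, -0.27, 0.03]]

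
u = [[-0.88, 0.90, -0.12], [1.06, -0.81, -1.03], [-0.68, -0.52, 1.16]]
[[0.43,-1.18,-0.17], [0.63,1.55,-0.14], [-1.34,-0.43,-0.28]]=u@[[0.13,0.69,0.71], [0.49,-0.67,0.56], [-0.86,-0.27,0.43]]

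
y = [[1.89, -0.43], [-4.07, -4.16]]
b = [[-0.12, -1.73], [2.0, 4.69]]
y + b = [[1.77, -2.16], [-2.07, 0.53]]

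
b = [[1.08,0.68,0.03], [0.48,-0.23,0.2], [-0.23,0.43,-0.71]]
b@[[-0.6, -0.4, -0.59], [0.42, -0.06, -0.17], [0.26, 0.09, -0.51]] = [[-0.35, -0.47, -0.77],[-0.33, -0.16, -0.35],[0.13, 0.00, 0.42]]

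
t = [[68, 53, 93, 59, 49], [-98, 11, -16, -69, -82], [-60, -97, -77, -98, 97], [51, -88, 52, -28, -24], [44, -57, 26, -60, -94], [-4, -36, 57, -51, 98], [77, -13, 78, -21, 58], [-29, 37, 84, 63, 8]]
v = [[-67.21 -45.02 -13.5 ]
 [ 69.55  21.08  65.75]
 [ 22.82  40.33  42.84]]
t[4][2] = 26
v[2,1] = 40.33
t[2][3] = -98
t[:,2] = [93, -16, -77, 52, 26, 57, 78, 84]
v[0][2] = -13.5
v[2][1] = 40.33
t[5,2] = 57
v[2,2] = 42.84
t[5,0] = -4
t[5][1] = -36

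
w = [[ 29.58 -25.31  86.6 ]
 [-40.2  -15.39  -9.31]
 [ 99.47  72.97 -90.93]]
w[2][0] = 99.47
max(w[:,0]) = 99.47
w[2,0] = 99.47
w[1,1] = -15.39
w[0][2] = 86.6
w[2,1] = 72.97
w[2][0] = 99.47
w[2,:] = [99.47, 72.97, -90.93]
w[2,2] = -90.93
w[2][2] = -90.93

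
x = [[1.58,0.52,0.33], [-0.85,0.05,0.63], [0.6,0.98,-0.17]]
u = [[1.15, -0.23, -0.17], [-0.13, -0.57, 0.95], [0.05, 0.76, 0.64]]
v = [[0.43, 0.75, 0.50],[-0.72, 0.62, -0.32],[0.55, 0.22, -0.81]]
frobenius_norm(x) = 2.31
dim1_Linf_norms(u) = [1.15, 0.95, 0.76]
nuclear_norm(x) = 3.56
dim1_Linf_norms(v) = [0.75, 0.72, 0.81]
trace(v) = 0.24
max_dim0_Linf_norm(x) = 1.58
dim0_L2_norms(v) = [1.0, 1.0, 1.0]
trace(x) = 1.46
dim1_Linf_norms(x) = [1.58, 0.85, 0.98]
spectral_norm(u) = 1.28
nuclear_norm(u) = 3.28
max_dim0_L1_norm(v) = 1.7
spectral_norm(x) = 2.05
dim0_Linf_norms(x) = [1.58, 0.98, 0.63]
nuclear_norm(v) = 3.00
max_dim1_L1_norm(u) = 1.65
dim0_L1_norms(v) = [1.7, 1.59, 1.63]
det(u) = -1.27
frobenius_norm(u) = 1.91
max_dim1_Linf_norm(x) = 1.58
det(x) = -1.15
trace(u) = 1.22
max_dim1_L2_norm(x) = 1.7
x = v + u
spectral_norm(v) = 1.00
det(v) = -1.00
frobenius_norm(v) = 1.73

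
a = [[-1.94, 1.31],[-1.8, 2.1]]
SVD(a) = [[-0.64, -0.77], [-0.77, 0.64]] @ diag([3.5918599482305837, 0.4777469123887562]) @ [[0.73, -0.68], [0.68, 0.73]]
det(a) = -1.72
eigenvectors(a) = [[-0.88, -0.37], [-0.48, -0.93]]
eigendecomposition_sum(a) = [[-1.56, 0.62], [-0.85, 0.33]] + [[-0.38, 0.69], [-0.95, 1.77]]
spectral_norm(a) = 3.59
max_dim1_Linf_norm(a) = 2.1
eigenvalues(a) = [-1.23, 1.39]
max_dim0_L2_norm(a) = 2.65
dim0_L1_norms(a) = [3.74, 3.41]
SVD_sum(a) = [[-1.69,  1.58], [-2.01,  1.88]] + [[-0.25, -0.27], [0.21, 0.22]]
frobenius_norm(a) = 3.62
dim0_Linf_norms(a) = [1.94, 2.1]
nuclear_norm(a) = 4.07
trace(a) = 0.16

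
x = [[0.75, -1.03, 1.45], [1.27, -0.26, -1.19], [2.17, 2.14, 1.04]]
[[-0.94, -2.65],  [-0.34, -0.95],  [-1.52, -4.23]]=x @ [[-0.57, -1.60], [0.03, 0.10], [-0.33, -0.93]]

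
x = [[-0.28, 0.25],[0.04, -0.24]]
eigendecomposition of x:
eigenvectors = [[-0.95, -0.90], [0.31, -0.44]]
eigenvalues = [-0.36, -0.16]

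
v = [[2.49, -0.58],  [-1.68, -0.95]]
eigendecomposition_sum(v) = [[2.57,-0.4],[-1.17,0.18]] + [[-0.08, -0.18], [-0.51, -1.13]]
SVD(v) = [[-0.82, 0.57], [0.57, 0.82]] @ diag([3.0042402302391746, 1.1117286714897971]) @ [[-1.0,  -0.02],[0.02,  -1.0]]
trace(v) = 1.54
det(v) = -3.34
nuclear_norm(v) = 4.12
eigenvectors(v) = [[0.91, 0.15], [-0.41, 0.99]]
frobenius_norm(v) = 3.20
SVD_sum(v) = [[2.48, 0.05], [-1.70, -0.03]] + [[0.01, -0.63], [0.02, -0.92]]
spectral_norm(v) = 3.00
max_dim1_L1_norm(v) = 3.07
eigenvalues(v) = [2.75, -1.21]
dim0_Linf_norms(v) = [2.49, 0.95]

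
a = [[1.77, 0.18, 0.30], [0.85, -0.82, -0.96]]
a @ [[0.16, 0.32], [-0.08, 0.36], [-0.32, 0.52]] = [[0.17, 0.79], [0.51, -0.52]]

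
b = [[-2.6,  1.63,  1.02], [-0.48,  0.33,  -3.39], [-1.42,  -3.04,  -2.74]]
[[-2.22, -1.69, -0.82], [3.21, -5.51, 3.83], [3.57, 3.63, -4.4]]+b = [[-4.82,-0.06,0.20], [2.73,-5.18,0.44], [2.15,0.59,-7.14]]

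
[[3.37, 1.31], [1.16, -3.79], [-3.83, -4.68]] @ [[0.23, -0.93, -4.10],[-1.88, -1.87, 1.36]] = [[-1.69,-5.58,-12.04], [7.39,6.01,-9.91], [7.92,12.31,9.34]]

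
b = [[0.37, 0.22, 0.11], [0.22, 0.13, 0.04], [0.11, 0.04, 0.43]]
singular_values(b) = [0.59, 0.35, 0.0]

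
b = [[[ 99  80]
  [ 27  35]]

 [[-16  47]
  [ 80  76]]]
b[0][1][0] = 27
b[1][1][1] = 76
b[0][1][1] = 35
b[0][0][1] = 80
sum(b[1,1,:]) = 156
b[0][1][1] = 35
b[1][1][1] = 76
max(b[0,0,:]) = 99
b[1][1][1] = 76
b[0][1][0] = 27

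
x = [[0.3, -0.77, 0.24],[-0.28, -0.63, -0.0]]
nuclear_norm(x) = 1.45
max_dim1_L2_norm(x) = 0.86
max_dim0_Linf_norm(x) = 0.77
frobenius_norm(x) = 1.10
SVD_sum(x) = [[0.06, -0.80, 0.16], [0.05, -0.58, 0.11]] + [[0.24, 0.03, 0.08], [-0.33, -0.05, -0.11]]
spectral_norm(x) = 1.02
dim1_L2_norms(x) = [0.86, 0.69]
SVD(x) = [[-0.81, -0.59], [-0.59, 0.81]] @ diag([1.0150615555393216, 0.4306391046643261]) @ [[-0.08,0.98,-0.19], [-0.94,-0.14,-0.33]]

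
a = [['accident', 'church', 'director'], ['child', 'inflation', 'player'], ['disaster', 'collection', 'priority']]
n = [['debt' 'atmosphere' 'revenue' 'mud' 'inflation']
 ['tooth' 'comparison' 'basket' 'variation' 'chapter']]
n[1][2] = 'basket'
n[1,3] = 'variation'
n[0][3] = 'mud'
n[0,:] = ['debt', 'atmosphere', 'revenue', 'mud', 'inflation']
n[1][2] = 'basket'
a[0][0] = 'accident'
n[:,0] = ['debt', 'tooth']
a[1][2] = 'player'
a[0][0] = 'accident'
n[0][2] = 'revenue'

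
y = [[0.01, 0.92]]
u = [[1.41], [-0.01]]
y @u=[[0.0]]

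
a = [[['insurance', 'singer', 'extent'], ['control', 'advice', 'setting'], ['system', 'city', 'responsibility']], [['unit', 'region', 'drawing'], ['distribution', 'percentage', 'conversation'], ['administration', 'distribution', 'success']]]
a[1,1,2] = 'conversation'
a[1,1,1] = 'percentage'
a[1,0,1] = 'region'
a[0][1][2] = 'setting'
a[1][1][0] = 'distribution'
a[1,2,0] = 'administration'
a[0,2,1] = 'city'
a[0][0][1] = 'singer'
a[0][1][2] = 'setting'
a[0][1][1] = 'advice'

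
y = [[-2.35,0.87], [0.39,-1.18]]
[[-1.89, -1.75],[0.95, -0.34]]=y@ [[0.58, 0.97],[-0.61, 0.61]]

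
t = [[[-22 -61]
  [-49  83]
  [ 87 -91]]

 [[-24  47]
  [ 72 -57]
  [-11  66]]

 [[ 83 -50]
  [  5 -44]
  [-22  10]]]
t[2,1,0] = 5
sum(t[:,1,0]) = 28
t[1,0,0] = -24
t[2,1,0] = 5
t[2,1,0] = 5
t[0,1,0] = -49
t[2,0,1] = -50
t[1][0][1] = 47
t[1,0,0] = -24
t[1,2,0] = -11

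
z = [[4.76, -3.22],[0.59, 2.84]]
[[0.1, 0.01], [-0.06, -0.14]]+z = [[4.86, -3.21],[0.53, 2.70]]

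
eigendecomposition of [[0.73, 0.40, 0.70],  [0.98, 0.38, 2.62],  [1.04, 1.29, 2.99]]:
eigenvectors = [[-0.22, -0.93, 0.12],[-0.58, 0.06, -0.94],[-0.78, 0.35, 0.3]]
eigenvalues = [4.25, 0.44, -0.59]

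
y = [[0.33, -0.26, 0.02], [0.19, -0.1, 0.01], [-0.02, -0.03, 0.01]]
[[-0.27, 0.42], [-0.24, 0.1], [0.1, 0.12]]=y@[[-2.25,-0.98], [-1.83,-2.68], [-0.04,2.09]]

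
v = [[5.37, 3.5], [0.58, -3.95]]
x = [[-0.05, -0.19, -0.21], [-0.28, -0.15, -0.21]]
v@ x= [[-1.25,-1.55,-1.86], [1.08,0.48,0.71]]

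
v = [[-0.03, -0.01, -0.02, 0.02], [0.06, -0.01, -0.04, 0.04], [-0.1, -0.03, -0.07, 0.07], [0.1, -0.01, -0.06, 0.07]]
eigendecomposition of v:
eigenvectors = [[(-0.27+0j), (0.08+0j), (-0.06+0.03j), (-0.06-0.03j)], [-0.17+0.00j, 0.42+0.00j, (0.66+0j), (0.66-0j)], [(-0.93+0j), 0.32+0.00j, (-0.23-0.52j), -0.23+0.52j], [-0.19+0.00j, 0.85+0.00j, (0.01-0.48j), 0.01+0.48j]]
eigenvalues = [(-0.09+0j), (0.05+0j), (-0+0j), (-0-0j)]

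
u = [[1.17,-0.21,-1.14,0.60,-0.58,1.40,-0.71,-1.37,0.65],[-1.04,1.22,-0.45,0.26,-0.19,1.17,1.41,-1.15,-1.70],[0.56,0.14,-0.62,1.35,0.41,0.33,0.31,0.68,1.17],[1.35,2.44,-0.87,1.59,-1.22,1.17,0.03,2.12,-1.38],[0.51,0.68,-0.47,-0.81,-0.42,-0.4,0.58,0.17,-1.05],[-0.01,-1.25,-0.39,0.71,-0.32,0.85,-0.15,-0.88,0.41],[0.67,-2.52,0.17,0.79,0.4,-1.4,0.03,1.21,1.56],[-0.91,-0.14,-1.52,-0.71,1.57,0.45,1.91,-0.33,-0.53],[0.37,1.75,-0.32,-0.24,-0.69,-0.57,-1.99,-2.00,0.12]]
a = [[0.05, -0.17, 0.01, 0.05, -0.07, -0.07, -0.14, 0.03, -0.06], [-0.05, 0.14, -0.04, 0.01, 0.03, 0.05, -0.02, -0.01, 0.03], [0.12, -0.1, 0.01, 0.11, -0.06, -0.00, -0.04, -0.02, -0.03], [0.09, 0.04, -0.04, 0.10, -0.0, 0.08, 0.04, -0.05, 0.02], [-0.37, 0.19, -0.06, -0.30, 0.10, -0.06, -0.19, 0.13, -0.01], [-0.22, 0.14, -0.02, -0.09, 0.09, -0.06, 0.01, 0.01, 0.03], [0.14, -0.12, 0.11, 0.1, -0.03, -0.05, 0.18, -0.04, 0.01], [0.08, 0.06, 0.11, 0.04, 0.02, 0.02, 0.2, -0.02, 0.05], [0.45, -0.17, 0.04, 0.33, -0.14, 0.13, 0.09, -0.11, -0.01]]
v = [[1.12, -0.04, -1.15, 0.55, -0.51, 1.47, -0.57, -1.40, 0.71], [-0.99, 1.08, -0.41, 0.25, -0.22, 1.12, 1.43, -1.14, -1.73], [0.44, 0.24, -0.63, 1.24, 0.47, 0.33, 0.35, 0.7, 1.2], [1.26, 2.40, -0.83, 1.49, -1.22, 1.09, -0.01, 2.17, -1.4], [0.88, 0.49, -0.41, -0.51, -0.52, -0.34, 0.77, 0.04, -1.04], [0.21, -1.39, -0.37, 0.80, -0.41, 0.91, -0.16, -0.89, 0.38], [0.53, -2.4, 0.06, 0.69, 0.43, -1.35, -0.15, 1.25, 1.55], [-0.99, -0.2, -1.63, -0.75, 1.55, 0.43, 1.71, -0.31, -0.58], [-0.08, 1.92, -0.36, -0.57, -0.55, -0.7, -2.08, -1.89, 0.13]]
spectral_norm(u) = 5.54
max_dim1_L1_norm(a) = 1.47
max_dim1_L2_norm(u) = 4.51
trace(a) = 0.49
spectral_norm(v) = 5.40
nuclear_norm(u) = 22.75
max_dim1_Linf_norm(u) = 2.52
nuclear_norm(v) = 22.97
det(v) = -1.92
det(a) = -0.00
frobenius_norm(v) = 9.28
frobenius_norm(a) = 1.07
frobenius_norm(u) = 9.33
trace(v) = 3.12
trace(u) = 3.61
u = v + a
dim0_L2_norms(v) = [2.47, 4.32, 2.38, 2.53, 2.31, 2.86, 3.22, 3.81, 3.3]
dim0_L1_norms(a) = [1.57, 1.13, 0.44, 1.13, 0.54, 0.52, 0.91, 0.42, 0.25]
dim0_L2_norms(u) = [2.5, 4.35, 2.34, 2.67, 2.33, 2.86, 3.25, 3.81, 3.25]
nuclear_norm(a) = 1.79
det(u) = -71.06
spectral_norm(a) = 0.96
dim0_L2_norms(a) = [0.66, 0.4, 0.18, 0.49, 0.22, 0.2, 0.37, 0.19, 0.1]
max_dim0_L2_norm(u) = 4.35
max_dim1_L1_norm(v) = 11.87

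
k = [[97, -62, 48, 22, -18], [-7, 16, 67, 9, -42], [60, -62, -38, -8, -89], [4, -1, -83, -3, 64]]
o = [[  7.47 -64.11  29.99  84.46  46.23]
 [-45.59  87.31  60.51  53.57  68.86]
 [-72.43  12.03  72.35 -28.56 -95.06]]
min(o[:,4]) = -95.06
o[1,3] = 53.57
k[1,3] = 9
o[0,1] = -64.11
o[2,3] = -28.56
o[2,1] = 12.03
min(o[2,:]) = -95.06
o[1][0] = -45.59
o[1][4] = 68.86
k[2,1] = -62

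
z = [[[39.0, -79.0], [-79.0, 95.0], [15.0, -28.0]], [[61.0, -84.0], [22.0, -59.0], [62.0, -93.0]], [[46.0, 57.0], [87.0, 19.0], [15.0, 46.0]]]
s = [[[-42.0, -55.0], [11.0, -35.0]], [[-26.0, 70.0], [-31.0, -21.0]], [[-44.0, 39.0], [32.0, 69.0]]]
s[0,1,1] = -35.0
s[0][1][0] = 11.0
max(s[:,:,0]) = 32.0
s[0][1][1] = -35.0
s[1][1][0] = -31.0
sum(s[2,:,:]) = 96.0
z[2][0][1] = 57.0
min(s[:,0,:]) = -55.0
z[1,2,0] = 62.0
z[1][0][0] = 61.0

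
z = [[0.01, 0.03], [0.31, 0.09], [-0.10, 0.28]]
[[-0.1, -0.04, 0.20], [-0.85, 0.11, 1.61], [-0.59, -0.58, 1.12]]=z @ [[-1.93, 0.88, 3.64], [-2.78, -1.76, 5.3]]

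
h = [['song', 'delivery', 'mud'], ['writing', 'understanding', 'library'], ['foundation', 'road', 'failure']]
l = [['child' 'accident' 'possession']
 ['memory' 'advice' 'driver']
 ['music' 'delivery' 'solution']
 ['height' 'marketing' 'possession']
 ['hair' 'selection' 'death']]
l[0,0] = 'child'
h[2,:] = ['foundation', 'road', 'failure']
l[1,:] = ['memory', 'advice', 'driver']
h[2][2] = 'failure'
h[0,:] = ['song', 'delivery', 'mud']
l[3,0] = 'height'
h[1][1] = 'understanding'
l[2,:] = ['music', 'delivery', 'solution']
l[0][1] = 'accident'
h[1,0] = 'writing'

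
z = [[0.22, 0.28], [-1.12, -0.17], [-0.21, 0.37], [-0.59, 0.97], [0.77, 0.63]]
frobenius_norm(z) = 1.97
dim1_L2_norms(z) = [0.36, 1.13, 0.43, 1.14, 0.99]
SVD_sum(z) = [[0.25,0.03],  [-1.12,-0.14],  [-0.16,-0.02],  [-0.47,-0.06],  [0.83,0.1]] + [[-0.03, 0.25], [0.0, -0.03], [-0.05, 0.39], [-0.12, 1.03], [-0.06, 0.53]]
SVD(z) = [[-0.17, -0.2], [0.75, 0.03], [0.11, -0.31], [0.31, -0.82], [-0.55, -0.42]] @ diag([1.5160766218398416, 1.2535596023766458]) @ [[-0.99, -0.12], [0.12, -0.99]]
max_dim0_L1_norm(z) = 2.91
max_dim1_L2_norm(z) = 1.14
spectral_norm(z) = 1.52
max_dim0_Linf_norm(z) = 1.12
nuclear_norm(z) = 2.77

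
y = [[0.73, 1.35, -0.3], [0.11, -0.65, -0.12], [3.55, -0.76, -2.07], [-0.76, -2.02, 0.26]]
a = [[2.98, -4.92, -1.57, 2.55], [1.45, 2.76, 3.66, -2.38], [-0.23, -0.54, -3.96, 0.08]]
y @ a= [[4.20, 0.3, 4.98, -1.38], [-0.59, -2.27, -2.08, 1.82], [9.95, -18.45, -0.16, 10.70], [-5.25, -1.98, -7.23, 2.89]]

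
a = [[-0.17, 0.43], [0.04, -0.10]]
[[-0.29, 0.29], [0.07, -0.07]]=a @ [[-1.30, 0.23], [-1.19, 0.76]]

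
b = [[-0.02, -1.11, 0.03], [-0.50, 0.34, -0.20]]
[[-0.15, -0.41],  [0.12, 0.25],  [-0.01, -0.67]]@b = [[0.21, 0.03, 0.08], [-0.13, -0.05, -0.05], [0.34, -0.22, 0.13]]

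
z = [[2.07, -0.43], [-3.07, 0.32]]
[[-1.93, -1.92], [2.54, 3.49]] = z @ [[-0.72, -1.35], [1.02, -2.04]]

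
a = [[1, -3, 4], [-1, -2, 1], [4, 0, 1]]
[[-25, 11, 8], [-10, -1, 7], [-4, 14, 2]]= a @ [[0, 3, 1], [3, 0, -5], [-4, 2, -2]]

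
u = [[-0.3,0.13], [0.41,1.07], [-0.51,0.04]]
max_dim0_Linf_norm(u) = 1.07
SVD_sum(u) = [[-0.0, -0.01], [0.48, 1.04], [-0.07, -0.16]] + [[-0.30, 0.14], [-0.07, 0.03], [-0.44, 0.20]]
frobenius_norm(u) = 1.30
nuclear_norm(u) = 1.74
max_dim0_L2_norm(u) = 1.08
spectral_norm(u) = 1.16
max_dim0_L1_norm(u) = 1.24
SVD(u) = [[0.01,  0.56], [-0.99,  0.13], [0.15,  0.82]] @ diag([1.1570371583125614, 0.5855467652408244]) @ [[-0.42, -0.91], [-0.91, 0.42]]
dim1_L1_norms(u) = [0.43, 1.48, 0.55]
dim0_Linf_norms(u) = [0.51, 1.07]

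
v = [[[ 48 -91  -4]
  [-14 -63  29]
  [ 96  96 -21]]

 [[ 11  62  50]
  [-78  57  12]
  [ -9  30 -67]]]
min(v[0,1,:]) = -63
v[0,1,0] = -14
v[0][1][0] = -14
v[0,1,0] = -14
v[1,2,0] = -9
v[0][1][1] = -63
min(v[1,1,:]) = -78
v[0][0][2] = -4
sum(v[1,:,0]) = -76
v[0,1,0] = -14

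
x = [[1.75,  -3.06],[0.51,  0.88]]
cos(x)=[[-0.08, 3.69], [-0.61, 0.97]]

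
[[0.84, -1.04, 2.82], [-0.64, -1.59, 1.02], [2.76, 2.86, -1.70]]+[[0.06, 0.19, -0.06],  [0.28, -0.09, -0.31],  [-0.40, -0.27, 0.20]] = [[0.9,-0.85,2.76], [-0.36,-1.68,0.71], [2.36,2.59,-1.5]]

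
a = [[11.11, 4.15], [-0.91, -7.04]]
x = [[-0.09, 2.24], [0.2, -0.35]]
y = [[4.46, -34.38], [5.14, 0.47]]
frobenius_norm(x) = 2.28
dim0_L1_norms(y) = [9.6, 34.85]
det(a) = -74.44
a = x @ y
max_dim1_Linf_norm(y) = 34.38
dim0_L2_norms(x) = [0.22, 2.27]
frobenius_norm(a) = 13.82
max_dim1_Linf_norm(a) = 11.11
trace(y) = 4.93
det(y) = 178.81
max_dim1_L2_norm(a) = 11.86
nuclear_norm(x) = 2.45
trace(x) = -0.44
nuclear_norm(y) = 39.83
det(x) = -0.42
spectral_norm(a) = 12.47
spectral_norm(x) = 2.27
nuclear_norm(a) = 18.44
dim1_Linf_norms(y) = [34.38, 5.14]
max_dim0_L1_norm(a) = 12.02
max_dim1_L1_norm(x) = 2.33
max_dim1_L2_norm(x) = 2.24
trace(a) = 4.07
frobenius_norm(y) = 35.05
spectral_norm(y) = 34.67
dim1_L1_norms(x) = [2.33, 0.55]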